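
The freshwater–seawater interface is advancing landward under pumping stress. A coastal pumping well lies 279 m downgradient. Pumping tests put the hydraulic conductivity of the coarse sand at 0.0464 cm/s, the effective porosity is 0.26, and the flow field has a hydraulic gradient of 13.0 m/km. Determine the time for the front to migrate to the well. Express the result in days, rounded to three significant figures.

K = 0.0464 cm/s × 864 = 40.09 m/d
Darcy flux q = K·i = 40.09 × 0.013 = 0.5212 m/d
Seepage velocity v = q / n = 0.5212 / 0.26 = 2.004 m/d
t = L / v = 279 / 2.004 = 139.2 d

139 days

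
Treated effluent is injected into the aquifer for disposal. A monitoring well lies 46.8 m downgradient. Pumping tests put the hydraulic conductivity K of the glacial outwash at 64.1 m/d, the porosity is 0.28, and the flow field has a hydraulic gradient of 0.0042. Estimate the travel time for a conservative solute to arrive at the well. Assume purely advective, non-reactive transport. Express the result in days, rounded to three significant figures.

Specific discharge q = 64.1 × 0.0042 = 0.2692 m/d
v = Ki/n = 64.1·0.0042/0.28 = 0.9615 m/d
t = L / v = 46.8 / 0.9615 = 48.67 d

48.7 days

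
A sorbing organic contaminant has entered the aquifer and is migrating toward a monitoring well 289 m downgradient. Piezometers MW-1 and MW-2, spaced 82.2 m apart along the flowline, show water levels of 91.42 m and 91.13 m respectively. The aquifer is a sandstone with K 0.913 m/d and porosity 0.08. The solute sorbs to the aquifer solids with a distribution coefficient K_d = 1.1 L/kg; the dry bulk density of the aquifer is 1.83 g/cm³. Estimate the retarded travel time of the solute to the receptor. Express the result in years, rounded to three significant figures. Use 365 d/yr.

514 years

Hydraulic gradient i = (91.42 − 91.13) / 82.2 = 0.29 / 82.2 = 0.003528
q = Ki = 0.913 × 0.003528 = 0.003221 m/d
Seepage velocity v = q / n = 0.003221 / 0.08 = 0.04026 m/d
Retardation R = 1 + ρ_b·K_d/n = 1 + 1.83×1.1/0.08 = 26.16
Contaminant velocity v_c = v/R = 0.04026/26.16 = 0.001539 m/d
t = L/v_c = 289/0.001539 = 187800 d
   = 187800/365 = 514 yr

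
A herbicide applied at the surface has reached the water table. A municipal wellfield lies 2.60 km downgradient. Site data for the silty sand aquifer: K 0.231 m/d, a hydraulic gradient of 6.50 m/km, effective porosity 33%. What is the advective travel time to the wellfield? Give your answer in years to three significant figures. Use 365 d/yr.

1570 years

q = Ki = 0.231 × 0.0065 = 0.001502 m/d
v = Ki/n = 0.231·0.0065/0.33 = 0.004550 m/d
L = 2.60 km = 2600 m
t = L / v = 2600 / 0.004550 = 571400 d
   = 571400 / 365 = 1570 yr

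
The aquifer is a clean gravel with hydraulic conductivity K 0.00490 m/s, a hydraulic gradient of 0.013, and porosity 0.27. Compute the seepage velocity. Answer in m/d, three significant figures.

20.4 m/d

K = 0.00490 m/s × 86400 s/d = 423.4 m/d
Darcy flux q = K·i = 423.4 × 0.013 = 5.504 m/d
Seepage velocity v = q / n = 5.504 / 0.27 = 20.38 m/d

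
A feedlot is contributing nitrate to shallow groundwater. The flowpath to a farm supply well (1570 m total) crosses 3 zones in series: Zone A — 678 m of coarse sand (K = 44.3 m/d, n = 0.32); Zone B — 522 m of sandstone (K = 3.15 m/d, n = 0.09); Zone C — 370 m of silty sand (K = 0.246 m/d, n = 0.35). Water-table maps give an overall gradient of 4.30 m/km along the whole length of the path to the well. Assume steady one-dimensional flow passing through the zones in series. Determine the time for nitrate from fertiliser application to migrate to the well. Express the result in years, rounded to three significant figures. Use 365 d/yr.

269 years

For zones in series the flux q is common to all zones; the equivalent conductivity is the harmonic (thickness-weighted) mean, K_eq = L_total / Σ(L_j/K_j).
Σ(L/K) = 678/44.3 + 522/3.15 + 370/0.246 = 15.30 + 165.7 + 1504 = 1685 d
K_eq = L_total / Σ(L/K) = 1570 / 1685 = 0.9317 m/d
q = K_eq · i = 0.9317 × 0.0043 = 0.004006 m/d (same in every zone)
Zone A: v = q/n = 0.004006/0.32 = 0.01252 m/d → t_A = 678/0.01252 = 54150 d
Zone B: v = q/n = 0.004006/0.09 = 0.04451 m/d → t_B = 522/0.04451 = 11730 d
Zone C: v = q/n = 0.004006/0.35 = 0.01145 m/d → t_C = 370/0.01145 = 32320 d
Total t = 54150 + 11730 + 32320 = 98200 d
   = 98200 / 365 = 269 yr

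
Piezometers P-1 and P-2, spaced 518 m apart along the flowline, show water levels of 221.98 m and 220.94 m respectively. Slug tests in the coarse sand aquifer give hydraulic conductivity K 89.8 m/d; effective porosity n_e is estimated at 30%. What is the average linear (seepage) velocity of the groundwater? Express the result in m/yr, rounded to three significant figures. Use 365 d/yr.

219 m/yr

Hydraulic gradient i = (221.98 − 220.94) / 518 = 1.04 / 518 = 0.002008
Specific discharge q = 89.8 × 0.002008 = 0.1803 m/d
Average linear velocity = 0.1803 / 0.30 = 0.6010 m/d
   = 0.6010 × 365 = 219 m/yr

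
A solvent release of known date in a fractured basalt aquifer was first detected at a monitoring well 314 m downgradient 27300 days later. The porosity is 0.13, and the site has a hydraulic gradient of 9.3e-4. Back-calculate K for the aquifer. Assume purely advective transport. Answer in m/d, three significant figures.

1.61 m/d

v = L / t = 314 / 27300 = 0.01150 m/d
K = v · n / i = 0.01150 × 0.13 / 9.3e-4 = 1.61 m/d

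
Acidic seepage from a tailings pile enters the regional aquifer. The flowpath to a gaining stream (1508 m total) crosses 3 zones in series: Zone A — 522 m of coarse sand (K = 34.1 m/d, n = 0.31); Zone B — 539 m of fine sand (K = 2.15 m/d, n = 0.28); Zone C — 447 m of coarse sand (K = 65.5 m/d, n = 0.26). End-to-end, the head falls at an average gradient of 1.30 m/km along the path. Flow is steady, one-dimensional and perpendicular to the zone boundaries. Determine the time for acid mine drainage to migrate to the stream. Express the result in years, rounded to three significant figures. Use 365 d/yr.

164 years

For zones in series the flux q is common to all zones; the equivalent conductivity is the harmonic (thickness-weighted) mean, K_eq = L_total / Σ(L_j/K_j).
Σ(L/K) = 522/34.1 + 539/2.15 + 447/65.5 = 15.31 + 250.7 + 6.824 = 272.8 d
K_eq = L_total / Σ(L/K) = 1508 / 272.8 = 5.527 m/d
q = K_eq · i = 5.527 × 0.0013 = 0.007185 m/d (same in every zone)
Zone A: v = q/n = 0.007185/0.31 = 0.02318 m/d → t_A = 522/0.02318 = 22520 d
Zone B: v = q/n = 0.007185/0.28 = 0.02566 m/d → t_B = 539/0.02566 = 21000 d
Zone C: v = q/n = 0.007185/0.26 = 0.02764 m/d → t_C = 447/0.02764 = 16170 d
Total t = 22520 + 21000 + 16170 = 59700 d
   = 59700 / 365 = 164 yr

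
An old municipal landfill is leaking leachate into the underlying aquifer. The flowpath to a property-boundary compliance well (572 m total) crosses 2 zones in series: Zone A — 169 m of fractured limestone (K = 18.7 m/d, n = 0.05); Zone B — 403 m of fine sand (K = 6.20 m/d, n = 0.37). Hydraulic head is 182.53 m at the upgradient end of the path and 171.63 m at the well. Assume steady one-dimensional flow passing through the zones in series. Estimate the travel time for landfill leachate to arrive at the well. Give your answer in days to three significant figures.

Total head drop ΔH = 182.53 − 171.63 = 10.90 m
Continuity: the same q passes through each zone, so ΔH = q·Σ(L_j/K_j) — the zones act as resistances in series.
Σ(L/K) = 169/18.7 + 403/6.20 = 9.037 + 65.00 = 74.04 d
q = ΔH / Σ(L/K) = 10.90 / 74.04 = 0.1472 m/d (same in every zone)
Zone A: v = q/n = 0.1472/0.05 = 2.944 m/d → t_A = 169/2.944 = 57.40 d
Zone B: v = q/n = 0.1472/0.37 = 0.3979 m/d → t_B = 403/0.3979 = 1013 d
Total t = 57.40 + 1013 = 1070 d

1070 days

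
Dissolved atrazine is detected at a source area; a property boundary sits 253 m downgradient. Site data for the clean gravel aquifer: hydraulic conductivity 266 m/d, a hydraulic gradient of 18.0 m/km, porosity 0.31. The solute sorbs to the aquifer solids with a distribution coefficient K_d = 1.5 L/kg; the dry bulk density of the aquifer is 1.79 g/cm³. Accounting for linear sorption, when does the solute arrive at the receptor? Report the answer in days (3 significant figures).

158 days

q = Ki = 266 × 0.018 = 4.788 m/d
v = Ki/n = 266·0.018/0.31 = 15.45 m/d
Retardation R = 1 + ρ_b·K_d/n = 1 + 1.79×1.5/0.31 = 9.661
Contaminant velocity v_c = v/R = 15.45/9.661 = 1.599 m/d
t = L/v_c = 253/1.599 = 158.3 d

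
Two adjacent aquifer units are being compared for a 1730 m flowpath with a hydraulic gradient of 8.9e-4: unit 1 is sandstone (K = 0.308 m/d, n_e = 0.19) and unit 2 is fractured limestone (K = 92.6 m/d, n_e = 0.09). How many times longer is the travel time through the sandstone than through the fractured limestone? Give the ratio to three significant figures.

635

Unit 1 (sandstone): v = 0.308×8.9e-4/0.19 = 0.001443 m/d, t = 1730/0.001443 = 1.199e6 d
Unit 2 (fractured limestone): v = 92.6×8.9e-4/0.09 = 0.9157 m/d, t = 1730/0.9157 = 1889 d
t(sandstone) / t(fractured limestone) = 1.199e6/1889 = 635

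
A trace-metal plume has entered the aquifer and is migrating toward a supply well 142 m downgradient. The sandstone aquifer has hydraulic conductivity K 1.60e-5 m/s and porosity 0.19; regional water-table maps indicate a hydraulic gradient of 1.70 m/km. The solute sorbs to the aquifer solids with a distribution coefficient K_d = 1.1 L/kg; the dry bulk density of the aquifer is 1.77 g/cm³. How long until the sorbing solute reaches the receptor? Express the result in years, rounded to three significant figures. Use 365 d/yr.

354 years

K = 1.60e-5 m/s × 86400 s/d = 1.382 m/d
Specific discharge q = 1.382 × 0.0017 = 0.002350 m/d
v = Ki/n = 1.382·0.0017/0.19 = 0.01237 m/d
Retardation R = 1 + ρ_b·K_d/n = 1 + 1.77×1.1/0.19 = 11.25
Contaminant velocity v_c = v/R = 0.01237/11.25 = 0.001100 m/d
t = L/v_c = 142/0.001100 = 129100 d
   = 129100/365 = 354 yr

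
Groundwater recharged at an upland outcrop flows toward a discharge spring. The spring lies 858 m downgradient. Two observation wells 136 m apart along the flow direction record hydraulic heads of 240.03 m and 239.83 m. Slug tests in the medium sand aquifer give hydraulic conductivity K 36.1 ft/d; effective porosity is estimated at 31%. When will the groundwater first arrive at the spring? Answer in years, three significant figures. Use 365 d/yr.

Hydraulic gradient i = (240.03 − 239.83) / 136 = 0.20 / 136 = 0.001471
K = 36.1 ft/d × 0.3048 = 11.00 m/d
Specific discharge q = 11.00 × 0.001471 = 0.01618 m/d
v_s = q/n_e = 0.01618/0.31 = 0.05220 m/d
t = L / v = 858 / 0.05220 = 16440 d
   = 16440 / 365 = 45.0 yr

45.0 years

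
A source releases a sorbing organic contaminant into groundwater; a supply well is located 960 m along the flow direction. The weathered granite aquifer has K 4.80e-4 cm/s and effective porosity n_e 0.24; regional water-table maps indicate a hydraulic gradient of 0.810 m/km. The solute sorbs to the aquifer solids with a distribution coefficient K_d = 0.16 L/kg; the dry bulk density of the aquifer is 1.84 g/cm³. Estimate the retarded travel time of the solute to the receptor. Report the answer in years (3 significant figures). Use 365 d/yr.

4180 years

K = 4.80e-4 cm/s × 864 = 0.4147 m/d
Darcy flux q = K·i = 0.4147 × 8.1e-4 = 3.359e-4 m/d
v = Ki/n = 0.4147·8.1e-4/0.24 = 0.001400 m/d
Retardation R = 1 + ρ_b·K_d/n = 1 + 1.84×0.16/0.24 = 2.227
Contaminant velocity v_c = v/R = 0.001400/2.227 = 6.286e-4 m/d
t = L/v_c = 960/6.286e-4 = 1.527e6 d
   = 1.527e6/365 = 4180 yr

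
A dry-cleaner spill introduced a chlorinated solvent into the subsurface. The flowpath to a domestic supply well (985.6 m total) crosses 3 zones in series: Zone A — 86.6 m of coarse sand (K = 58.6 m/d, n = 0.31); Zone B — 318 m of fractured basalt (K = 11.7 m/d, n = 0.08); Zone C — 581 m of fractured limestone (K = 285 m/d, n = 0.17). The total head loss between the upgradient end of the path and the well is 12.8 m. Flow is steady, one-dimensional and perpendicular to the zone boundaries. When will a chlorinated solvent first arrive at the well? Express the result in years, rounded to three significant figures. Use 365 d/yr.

0.992 years

Continuity: the same q passes through each zone, so ΔH = q·Σ(L_j/K_j) — the zones act as resistances in series.
Σ(L/K) = 86.6/58.6 + 318/11.7 + 581/285 = 1.478 + 27.18 + 2.039 = 30.70 d
q = ΔH / Σ(L/K) = 12.8 / 30.70 = 0.4170 m/d (same in every zone)
Zone A: v = q/n = 0.4170/0.31 = 1.345 m/d → t_A = 86.6/1.345 = 64.38 d
Zone B: v = q/n = 0.4170/0.08 = 5.212 m/d → t_B = 318/5.212 = 61.01 d
Zone C: v = q/n = 0.4170/0.17 = 2.453 m/d → t_C = 581/2.453 = 236.9 d
Total t = 64.38 + 61.01 + 236.9 = 362.2 d
   = 362.2 / 365 = 0.992 yr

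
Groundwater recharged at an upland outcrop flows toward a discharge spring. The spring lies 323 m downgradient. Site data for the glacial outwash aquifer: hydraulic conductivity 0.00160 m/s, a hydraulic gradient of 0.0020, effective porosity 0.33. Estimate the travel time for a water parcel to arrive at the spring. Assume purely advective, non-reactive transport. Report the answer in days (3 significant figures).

386 days

K = 0.00160 m/s × 86400 s/d = 138.2 m/d
Darcy flux q = K·i = 138.2 × 0.0020 = 0.2765 m/d
Seepage velocity v = q / n = 0.2765 / 0.33 = 0.8378 m/d
t = L / v = 323 / 0.8378 = 385.5 d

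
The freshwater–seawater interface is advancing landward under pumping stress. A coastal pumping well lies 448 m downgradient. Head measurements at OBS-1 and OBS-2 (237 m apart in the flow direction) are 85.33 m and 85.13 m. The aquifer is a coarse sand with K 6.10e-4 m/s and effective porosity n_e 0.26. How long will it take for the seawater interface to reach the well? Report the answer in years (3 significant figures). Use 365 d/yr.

Hydraulic gradient i = (85.33 − 85.13) / 237 = 0.20 / 237 = 8.439e-4
K = 6.10e-4 m/s × 86400 s/d = 52.70 m/d
Darcy flux q = K·i = 52.70 × 8.439e-4 = 0.04448 m/d
Seepage velocity v = q / n = 0.04448 / 0.26 = 0.1711 m/d
t = L / v = 448 / 0.1711 = 2619 d
   = 2619 / 365 = 7.18 yr

7.18 years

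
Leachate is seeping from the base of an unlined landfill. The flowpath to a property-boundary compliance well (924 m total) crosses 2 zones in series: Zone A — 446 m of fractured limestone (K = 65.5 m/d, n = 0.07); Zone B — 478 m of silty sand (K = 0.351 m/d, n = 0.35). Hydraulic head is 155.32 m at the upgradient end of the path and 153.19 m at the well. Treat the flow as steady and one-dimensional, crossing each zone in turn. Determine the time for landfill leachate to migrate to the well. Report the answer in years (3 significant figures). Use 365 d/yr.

Total head drop ΔH = 155.32 − 153.19 = 2.13 m
Continuity: the same q passes through each zone, so ΔH = q·Σ(L_j/K_j) — the zones act as resistances in series.
Σ(L/K) = 446/65.5 + 478/0.351 = 6.809 + 1362 = 1369 d
q = ΔH / Σ(L/K) = 2.13 / 1369 = 0.001556 m/d (same in every zone)
Zone A: v = q/n = 0.001556/0.07 = 0.02223 m/d → t_A = 446/0.02223 = 20060 d
Zone B: v = q/n = 0.001556/0.35 = 0.004447 m/d → t_B = 478/0.004447 = 107500 d
Total t = 20060 + 107500 = 127600 d
   = 127600 / 365 = 349 yr

349 years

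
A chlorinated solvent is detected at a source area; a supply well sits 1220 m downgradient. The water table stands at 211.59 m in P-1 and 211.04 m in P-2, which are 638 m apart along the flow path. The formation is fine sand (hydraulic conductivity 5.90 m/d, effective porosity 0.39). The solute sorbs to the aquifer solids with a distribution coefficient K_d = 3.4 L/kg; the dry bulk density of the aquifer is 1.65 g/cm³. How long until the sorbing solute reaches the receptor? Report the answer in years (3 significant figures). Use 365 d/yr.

Hydraulic gradient i = (211.59 − 211.04) / 638 = 0.55 / 638 = 8.621e-4
Darcy flux q = K·i = 5.90 × 8.621e-4 = 0.005086 m/d
v_s = q/n_e = 0.005086/0.39 = 0.01304 m/d
Retardation R = 1 + ρ_b·K_d/n = 1 + 1.65×3.4/0.39 = 15.38
Contaminant velocity v_c = v/R = 0.01304/15.38 = 8.477e-4 m/d
t = L/v_c = 1220/8.477e-4 = 1.439e6 d
   = 1.439e6/365 = 3940 yr

3940 years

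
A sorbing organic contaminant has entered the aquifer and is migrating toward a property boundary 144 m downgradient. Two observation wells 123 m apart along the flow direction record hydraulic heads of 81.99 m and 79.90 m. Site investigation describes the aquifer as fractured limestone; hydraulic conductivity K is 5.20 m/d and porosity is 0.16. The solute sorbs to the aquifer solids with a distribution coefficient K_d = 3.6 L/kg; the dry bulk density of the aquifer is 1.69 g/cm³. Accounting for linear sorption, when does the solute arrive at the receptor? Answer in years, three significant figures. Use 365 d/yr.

27.9 years

Hydraulic gradient i = (81.99 − 79.90) / 123 = 2.09 / 123 = 0.01699
q = Ki = 5.20 × 0.01699 = 0.08836 m/d
Seepage velocity v = q / n = 0.08836 / 0.16 = 0.5522 m/d
Retardation R = 1 + ρ_b·K_d/n = 1 + 1.69×3.6/0.16 = 39.03
Contaminant velocity v_c = v/R = 0.5522/39.03 = 0.01415 m/d
t = L/v_c = 144/0.01415 = 10180 d
   = 10180/365 = 27.9 yr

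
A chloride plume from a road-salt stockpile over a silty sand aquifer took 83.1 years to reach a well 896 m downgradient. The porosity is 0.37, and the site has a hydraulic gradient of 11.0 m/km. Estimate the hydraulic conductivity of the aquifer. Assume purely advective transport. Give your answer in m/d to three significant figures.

0.994 m/d

t = 83.1 years = 30330 d
v = L / t = 896 / 30330 = 0.02954 m/d
K = v · n / i = 0.02954 × 0.37 / 0.011 = 0.994 m/d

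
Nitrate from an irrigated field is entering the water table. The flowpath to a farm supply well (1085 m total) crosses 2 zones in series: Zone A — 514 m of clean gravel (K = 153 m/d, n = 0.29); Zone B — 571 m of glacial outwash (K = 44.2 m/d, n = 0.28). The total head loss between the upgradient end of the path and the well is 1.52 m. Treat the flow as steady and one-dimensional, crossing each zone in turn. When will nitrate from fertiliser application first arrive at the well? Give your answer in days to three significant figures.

Continuity: the same q passes through each zone, so ΔH = q·Σ(L_j/K_j) — the zones act as resistances in series.
Σ(L/K) = 514/153 + 571/44.2 = 3.359 + 12.92 = 16.28 d
q = ΔH / Σ(L/K) = 1.52 / 16.28 = 0.09338 m/d (same in every zone)
Zone A: v = q/n = 0.09338/0.29 = 0.3220 m/d → t_A = 514/0.3220 = 1596 d
Zone B: v = q/n = 0.09338/0.28 = 0.3335 m/d → t_B = 571/0.3335 = 1712 d
Total t = 1596 + 1712 = 3309 d

3310 days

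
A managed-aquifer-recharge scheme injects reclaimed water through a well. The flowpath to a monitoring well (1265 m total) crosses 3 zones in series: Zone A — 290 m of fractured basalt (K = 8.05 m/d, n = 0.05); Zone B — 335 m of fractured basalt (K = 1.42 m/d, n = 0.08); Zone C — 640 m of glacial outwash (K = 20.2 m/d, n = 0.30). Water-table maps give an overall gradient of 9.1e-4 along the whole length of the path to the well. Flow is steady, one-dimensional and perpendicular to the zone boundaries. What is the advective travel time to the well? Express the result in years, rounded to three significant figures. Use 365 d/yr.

169 years

Continuity: the same q passes through each zone, so ΔH = q·Σ(L_j/K_j) — the zones act as resistances in series.
Σ(L/K) = 290/8.05 + 335/1.42 + 640/20.2 = 36.02 + 235.9 + 31.68 = 303.6 d
K_eq = L_total / Σ(L/K) = 1265 / 303.6 = 4.166 m/d
q = K_eq · i = 4.166 × 9.1e-4 = 0.003791 m/d (same in every zone)
Zone A: v = q/n = 0.003791/0.05 = 0.07583 m/d → t_A = 290/0.07583 = 3824 d
Zone B: v = q/n = 0.003791/0.08 = 0.04739 m/d → t_B = 335/0.04739 = 7069 d
Zone C: v = q/n = 0.003791/0.30 = 0.01264 m/d → t_C = 640/0.01264 = 50640 d
Total t = 3824 + 7069 + 50640 = 61530 d
   = 61530 / 365 = 169 yr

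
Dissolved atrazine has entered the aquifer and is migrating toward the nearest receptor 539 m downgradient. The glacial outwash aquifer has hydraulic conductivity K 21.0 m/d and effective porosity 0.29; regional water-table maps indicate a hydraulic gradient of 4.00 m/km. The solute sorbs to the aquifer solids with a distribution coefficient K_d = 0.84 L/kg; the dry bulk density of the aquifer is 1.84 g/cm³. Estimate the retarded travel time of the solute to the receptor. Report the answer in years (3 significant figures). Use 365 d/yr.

32.3 years

Specific discharge q = 21.0 × 0.0040 = 0.08400 m/d
v_s = q/n_e = 0.08400/0.29 = 0.2897 m/d
Retardation R = 1 + ρ_b·K_d/n = 1 + 1.84×0.84/0.29 = 6.330
Contaminant velocity v_c = v/R = 0.2897/6.330 = 0.04576 m/d
t = L/v_c = 539/0.04576 = 11780 d
   = 11780/365 = 32.3 yr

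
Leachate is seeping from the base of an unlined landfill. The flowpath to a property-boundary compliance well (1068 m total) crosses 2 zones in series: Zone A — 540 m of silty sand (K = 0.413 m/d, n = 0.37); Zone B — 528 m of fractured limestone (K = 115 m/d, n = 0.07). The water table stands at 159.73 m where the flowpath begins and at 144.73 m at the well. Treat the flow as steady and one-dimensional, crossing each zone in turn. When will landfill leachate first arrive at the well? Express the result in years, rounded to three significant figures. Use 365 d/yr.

Total head drop ΔH = 159.73 − 144.73 = 15.00 m
Continuity: the same q passes through each zone, so ΔH = q·Σ(L_j/K_j) — the zones act as resistances in series.
Σ(L/K) = 540/0.413 + 528/115 = 1308 + 4.591 = 1312 d
q = ΔH / Σ(L/K) = 15.00 / 1312 = 0.01143 m/d (same in every zone)
Zone A: v = q/n = 0.01143/0.37 = 0.03090 m/d → t_A = 540/0.03090 = 17480 d
Zone B: v = q/n = 0.01143/0.07 = 0.1633 m/d → t_B = 528/0.1633 = 3233 d
Total t = 17480 + 3233 = 20710 d
   = 20710 / 365 = 56.7 yr

56.7 years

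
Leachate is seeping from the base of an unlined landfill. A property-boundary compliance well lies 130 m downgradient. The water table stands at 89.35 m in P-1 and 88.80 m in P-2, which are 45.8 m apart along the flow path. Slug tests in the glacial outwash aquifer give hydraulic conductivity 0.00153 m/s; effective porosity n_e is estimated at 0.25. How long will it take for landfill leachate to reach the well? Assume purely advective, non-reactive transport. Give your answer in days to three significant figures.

20.5 days

Hydraulic gradient i = (89.35 − 88.80) / 45.8 = 0.55 / 45.8 = 0.01201
K = 0.00153 m/s × 86400 s/d = 132.2 m/d
Darcy flux q = K·i = 132.2 × 0.01201 = 1.587 m/d
Seepage velocity v = q / n = 1.587 / 0.25 = 6.350 m/d
t = L / v = 130 / 6.350 = 20.47 d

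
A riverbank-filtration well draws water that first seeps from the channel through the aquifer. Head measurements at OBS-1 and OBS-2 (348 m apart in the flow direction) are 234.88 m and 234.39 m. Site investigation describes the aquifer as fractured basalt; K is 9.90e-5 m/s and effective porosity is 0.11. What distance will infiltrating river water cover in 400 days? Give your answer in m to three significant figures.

43.8 m

Hydraulic gradient i = (234.88 − 234.39) / 348 = 0.49 / 348 = 0.001408
K = 9.90e-5 m/s × 86400 s/d = 8.554 m/d
Specific discharge q = 8.554 × 0.001408 = 0.01204 m/d
v_s = q/n_e = 0.01204/0.11 = 0.1095 m/d
L = v × T = 0.1095 × 400 = 43.80 m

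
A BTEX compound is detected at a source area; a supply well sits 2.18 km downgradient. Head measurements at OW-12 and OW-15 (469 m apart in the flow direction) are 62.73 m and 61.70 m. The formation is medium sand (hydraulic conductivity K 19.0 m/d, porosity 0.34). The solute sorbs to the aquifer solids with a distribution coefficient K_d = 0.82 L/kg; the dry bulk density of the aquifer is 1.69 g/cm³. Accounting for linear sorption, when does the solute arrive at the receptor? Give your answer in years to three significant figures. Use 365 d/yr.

247 years

Hydraulic gradient i = (62.73 − 61.70) / 469 = 1.03 / 469 = 0.002196
Darcy flux q = K·i = 19.0 × 0.002196 = 0.04173 m/d
Seepage velocity v = q / n = 0.04173 / 0.34 = 0.1227 m/d
Retardation R = 1 + ρ_b·K_d/n = 1 + 1.69×0.82/0.34 = 5.076
Contaminant velocity v_c = v/R = 0.1227/5.076 = 0.02418 m/d
L = 2.18 km = 2180 m
t = L/v_c = 2180/0.02418 = 90160 d
   = 90160/365 = 247 yr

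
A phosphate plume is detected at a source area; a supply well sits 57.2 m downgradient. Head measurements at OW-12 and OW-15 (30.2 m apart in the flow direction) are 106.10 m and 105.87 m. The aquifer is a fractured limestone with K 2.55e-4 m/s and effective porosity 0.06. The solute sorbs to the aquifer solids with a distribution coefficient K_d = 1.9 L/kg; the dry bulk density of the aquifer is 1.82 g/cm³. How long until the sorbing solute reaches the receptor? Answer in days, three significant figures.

Hydraulic gradient i = (106.10 − 105.87) / 30.2 = 0.23 / 30.2 = 0.007616
K = 2.55e-4 m/s × 86400 s/d = 22.03 m/d
Darcy flux q = K·i = 22.03 × 0.007616 = 0.1678 m/d
Average linear velocity = 0.1678 / 0.06 = 2.797 m/d
Retardation R = 1 + ρ_b·K_d/n = 1 + 1.82×1.9/0.06 = 58.63
Contaminant velocity v_c = v/R = 2.797/58.63 = 0.04770 m/d
t = L/v_c = 57.2/0.04770 = 1199 d

1200 days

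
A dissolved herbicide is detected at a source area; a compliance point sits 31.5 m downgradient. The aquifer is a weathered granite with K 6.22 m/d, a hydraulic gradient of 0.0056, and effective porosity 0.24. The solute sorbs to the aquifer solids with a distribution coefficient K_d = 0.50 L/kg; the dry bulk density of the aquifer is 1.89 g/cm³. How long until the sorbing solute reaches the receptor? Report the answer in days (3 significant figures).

Darcy flux q = K·i = 6.22 × 0.0056 = 0.03483 m/d
Seepage velocity v = q / n = 0.03483 / 0.24 = 0.1451 m/d
Retardation R = 1 + ρ_b·K_d/n = 1 + 1.89×0.50/0.24 = 4.938
Contaminant velocity v_c = v/R = 0.1451/4.938 = 0.02939 m/d
t = L/v_c = 31.5/0.02939 = 1072 d

1070 days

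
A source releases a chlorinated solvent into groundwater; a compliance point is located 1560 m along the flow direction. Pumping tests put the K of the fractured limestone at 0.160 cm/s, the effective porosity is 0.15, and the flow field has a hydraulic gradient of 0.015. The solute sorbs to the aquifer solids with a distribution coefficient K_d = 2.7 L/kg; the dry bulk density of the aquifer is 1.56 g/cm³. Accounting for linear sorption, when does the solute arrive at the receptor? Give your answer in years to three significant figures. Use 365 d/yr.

K = 0.160 cm/s × 864 = 138.2 m/d
q = Ki = 138.2 × 0.015 = 2.074 m/d
Seepage velocity v = q / n = 2.074 / 0.15 = 13.82 m/d
Retardation R = 1 + ρ_b·K_d/n = 1 + 1.56×2.7/0.15 = 29.08
Contaminant velocity v_c = v/R = 13.82/29.08 = 0.4754 m/d
t = L/v_c = 1560/0.4754 = 3282 d
   = 3282/365 = 8.99 yr

8.99 years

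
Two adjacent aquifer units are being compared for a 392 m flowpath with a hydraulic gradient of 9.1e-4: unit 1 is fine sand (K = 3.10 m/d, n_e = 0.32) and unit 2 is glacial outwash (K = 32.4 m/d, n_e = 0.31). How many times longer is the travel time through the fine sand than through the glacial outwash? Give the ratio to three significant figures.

Unit 1 (fine sand): v = 3.10×9.1e-4/0.32 = 0.008816 m/d, t = 392/0.008816 = 44470 d
Unit 2 (glacial outwash): v = 32.4×9.1e-4/0.31 = 0.09511 m/d, t = 392/0.09511 = 4122 d
t(fine sand) / t(glacial outwash) = 44470/4122 = 10.8

10.8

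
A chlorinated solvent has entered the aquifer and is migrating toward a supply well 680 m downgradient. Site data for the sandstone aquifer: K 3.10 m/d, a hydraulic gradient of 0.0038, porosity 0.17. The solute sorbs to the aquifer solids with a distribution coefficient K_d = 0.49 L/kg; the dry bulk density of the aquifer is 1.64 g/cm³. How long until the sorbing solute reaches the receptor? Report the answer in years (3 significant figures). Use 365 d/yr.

q = Ki = 3.10 × 0.0038 = 0.01178 m/d
Seepage velocity v = q / n = 0.01178 / 0.17 = 0.06929 m/d
Retardation R = 1 + ρ_b·K_d/n = 1 + 1.64×0.49/0.17 = 5.727
Contaminant velocity v_c = v/R = 0.06929/5.727 = 0.01210 m/d
t = L/v_c = 680/0.01210 = 56200 d
   = 56200/365 = 154 yr

154 years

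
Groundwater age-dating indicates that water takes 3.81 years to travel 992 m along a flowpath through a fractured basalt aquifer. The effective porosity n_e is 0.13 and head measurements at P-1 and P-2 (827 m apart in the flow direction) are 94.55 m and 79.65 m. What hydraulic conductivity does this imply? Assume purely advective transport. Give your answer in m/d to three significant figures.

5.15 m/d

Hydraulic gradient i = (94.55 − 79.65) / 827 = 14.90 / 827 = 0.01802
t = 3.81 years = 1391 d
v = L / t = 992 / 1391 = 0.7133 m/d
K = v · n / i = 0.7133 × 0.13 / 0.01802 = 5.15 m/d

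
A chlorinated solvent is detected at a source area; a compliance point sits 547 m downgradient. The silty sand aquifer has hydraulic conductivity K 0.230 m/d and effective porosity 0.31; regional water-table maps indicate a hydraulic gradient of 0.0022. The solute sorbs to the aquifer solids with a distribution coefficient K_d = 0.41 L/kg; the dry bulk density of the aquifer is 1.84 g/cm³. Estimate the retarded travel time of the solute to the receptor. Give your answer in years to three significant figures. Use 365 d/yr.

3150 years

Darcy flux q = K·i = 0.230 × 0.0022 = 5.060e-4 m/d
v_s = q/n_e = 5.060e-4/0.31 = 0.001632 m/d
Retardation R = 1 + ρ_b·K_d/n = 1 + 1.84×0.41/0.31 = 3.434
Contaminant velocity v_c = v/R = 0.001632/3.434 = 4.754e-4 m/d
t = L/v_c = 547/4.754e-4 = 1.151e6 d
   = 1.151e6/365 = 3150 yr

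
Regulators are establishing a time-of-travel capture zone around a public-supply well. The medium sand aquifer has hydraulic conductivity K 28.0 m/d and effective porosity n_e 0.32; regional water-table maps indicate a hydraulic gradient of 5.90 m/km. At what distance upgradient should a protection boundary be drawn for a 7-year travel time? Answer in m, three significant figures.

Specific discharge q = 28.0 × 0.0059 = 0.1652 m/d
Average linear velocity = 0.1652 / 0.32 = 0.5163 m/d
T = 7 yr × 365 = 2555 d
L = v × T = 0.5163 × 2555 = 1319 m

1320 m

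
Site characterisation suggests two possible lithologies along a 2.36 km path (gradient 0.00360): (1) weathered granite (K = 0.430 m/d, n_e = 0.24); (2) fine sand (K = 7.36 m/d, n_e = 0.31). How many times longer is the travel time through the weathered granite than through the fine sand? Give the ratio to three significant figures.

Unit 1 (weathered granite): v = 0.430×0.0036/0.24 = 0.006450 m/d, t = 2360/0.006450 = 365900 d
Unit 2 (fine sand): v = 7.36×0.0036/0.31 = 0.08547 m/d, t = 2360/0.08547 = 27610 d
t(weathered granite) / t(fine sand) = 365900/27610 = 13.3

13.3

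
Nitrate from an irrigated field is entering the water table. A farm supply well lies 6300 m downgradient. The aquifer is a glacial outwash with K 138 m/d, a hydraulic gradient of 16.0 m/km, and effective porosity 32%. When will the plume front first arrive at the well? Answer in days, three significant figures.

913 days

q = Ki = 138 × 0.016 = 2.208 m/d
Average linear velocity = 2.208 / 0.32 = 6.900 m/d
t = L / v = 6300 / 6.900 = 913.0 d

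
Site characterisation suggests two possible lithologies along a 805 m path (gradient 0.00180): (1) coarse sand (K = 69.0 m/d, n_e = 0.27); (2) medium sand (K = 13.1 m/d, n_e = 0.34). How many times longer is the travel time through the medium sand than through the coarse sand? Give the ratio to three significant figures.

Unit 1 (coarse sand): v = 69.0×0.0018/0.27 = 0.4600 m/d, t = 805/0.4600 = 1750 d
Unit 2 (medium sand): v = 13.1×0.0018/0.34 = 0.06935 m/d, t = 805/0.06935 = 11610 d
t(medium sand) / t(coarse sand) = 11610/1750 = 6.63

6.63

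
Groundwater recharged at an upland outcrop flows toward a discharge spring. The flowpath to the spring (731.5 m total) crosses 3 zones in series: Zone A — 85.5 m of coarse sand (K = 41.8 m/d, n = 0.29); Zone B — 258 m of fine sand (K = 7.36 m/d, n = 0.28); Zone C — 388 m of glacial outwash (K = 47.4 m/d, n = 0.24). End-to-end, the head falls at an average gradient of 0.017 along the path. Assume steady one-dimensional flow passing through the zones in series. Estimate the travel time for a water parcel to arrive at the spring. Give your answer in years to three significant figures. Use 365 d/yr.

Steady 1-D flow in series ⇒ the Darcy flux q is identical in every zone and the zone head losses add (resistances L/K in series).
Σ(L/K) = 85.5/41.8 + 258/7.36 + 388/47.4 = 2.045 + 35.05 + 8.186 = 45.29 d
K_eq = L_total / Σ(L/K) = 731.5 / 45.29 = 16.15 m/d
q = K_eq · i = 16.15 × 0.017 = 0.2746 m/d (same in every zone)
Zone A: v = q/n = 0.2746/0.29 = 0.9469 m/d → t_A = 85.5/0.9469 = 90.29 d
Zone B: v = q/n = 0.2746/0.28 = 0.9807 m/d → t_B = 258/0.9807 = 263.1 d
Zone C: v = q/n = 0.2746/0.24 = 1.144 m/d → t_C = 388/1.144 = 339.1 d
Total t = 90.29 + 263.1 + 339.1 = 692.5 d
   = 692.5 / 365 = 1.90 yr

1.90 years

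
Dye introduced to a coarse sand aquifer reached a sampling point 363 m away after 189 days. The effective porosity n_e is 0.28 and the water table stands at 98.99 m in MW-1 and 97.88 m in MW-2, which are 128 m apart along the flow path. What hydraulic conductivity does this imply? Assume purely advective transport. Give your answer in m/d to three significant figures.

Hydraulic gradient i = (98.99 − 97.88) / 128 = 1.11 / 128 = 0.008672
v = L / t = 363 / 189 = 1.921 m/d
K = v · n / i = 1.921 × 0.28 / 0.008672 = 62.0 m/d

62.0 m/d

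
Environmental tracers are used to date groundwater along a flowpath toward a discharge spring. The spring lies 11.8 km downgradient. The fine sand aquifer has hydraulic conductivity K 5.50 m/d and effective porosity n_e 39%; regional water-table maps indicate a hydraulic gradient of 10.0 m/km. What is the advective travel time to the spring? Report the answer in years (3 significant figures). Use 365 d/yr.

Specific discharge q = 5.50 × 0.010 = 0.05500 m/d
v = Ki/n = 5.50·0.010/0.39 = 0.1410 m/d
L = 11.8 km = 11800 m
t = L / v = 11800 / 0.1410 = 83670 d
   = 83670 / 365 = 229 yr

229 years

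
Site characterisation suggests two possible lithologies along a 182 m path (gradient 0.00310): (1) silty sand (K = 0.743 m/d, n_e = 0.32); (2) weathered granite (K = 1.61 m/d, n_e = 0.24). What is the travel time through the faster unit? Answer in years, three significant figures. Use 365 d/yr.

24.0 years

Unit 1 (silty sand): v = 0.743×0.0031/0.32 = 0.007198 m/d, t = 182/0.007198 = 25290 d
Unit 2 (weathered granite): v = 1.61×0.0031/0.24 = 0.02080 m/d, t = 182/0.02080 = 8752 d
Faster: 8752 d / 365 = 24.0 yr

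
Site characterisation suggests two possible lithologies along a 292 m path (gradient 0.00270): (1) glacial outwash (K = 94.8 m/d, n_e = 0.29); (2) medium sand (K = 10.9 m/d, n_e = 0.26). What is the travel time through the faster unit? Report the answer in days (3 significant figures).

331 days

Unit 1 (glacial outwash): v = 94.8×0.0027/0.29 = 0.8826 m/d, t = 292/0.8826 = 330.8 d
Unit 2 (medium sand): v = 10.9×0.0027/0.26 = 0.1132 m/d, t = 292/0.1132 = 2580 d
Faster unit: t = 331 d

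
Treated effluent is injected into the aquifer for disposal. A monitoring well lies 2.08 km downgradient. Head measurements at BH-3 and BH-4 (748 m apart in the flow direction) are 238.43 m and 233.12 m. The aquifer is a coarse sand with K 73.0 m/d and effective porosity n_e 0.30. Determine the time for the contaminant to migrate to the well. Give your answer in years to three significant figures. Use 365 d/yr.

3.30 years

Hydraulic gradient i = (238.43 − 233.12) / 748 = 5.31 / 748 = 0.007099
Specific discharge q = 73.0 × 0.007099 = 0.5182 m/d
v = Ki/n = 73.0·0.007099/0.30 = 1.727 m/d
L = 2.08 km = 2080 m
t = L / v = 2080 / 1.727 = 1204 d
   = 1204 / 365 = 3.30 yr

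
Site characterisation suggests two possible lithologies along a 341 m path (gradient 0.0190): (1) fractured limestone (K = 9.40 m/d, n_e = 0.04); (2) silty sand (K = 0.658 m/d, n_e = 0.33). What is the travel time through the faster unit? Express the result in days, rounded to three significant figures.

76.4 days

Unit 1 (fractured limestone): v = 9.40×0.019/0.04 = 4.465 m/d, t = 341/4.465 = 76.37 d
Unit 2 (silty sand): v = 0.658×0.019/0.33 = 0.03788 m/d, t = 341/0.03788 = 9001 d
Faster unit: t = 76.4 d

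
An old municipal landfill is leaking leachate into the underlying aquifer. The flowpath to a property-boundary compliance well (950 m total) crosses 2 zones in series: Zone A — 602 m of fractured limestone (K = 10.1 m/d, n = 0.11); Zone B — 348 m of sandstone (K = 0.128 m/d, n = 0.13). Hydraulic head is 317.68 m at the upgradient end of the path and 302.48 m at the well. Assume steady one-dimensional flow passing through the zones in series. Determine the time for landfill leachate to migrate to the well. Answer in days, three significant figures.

Total head drop ΔH = 317.68 − 302.48 = 15.20 m
Continuity: the same q passes through each zone, so ΔH = q·Σ(L_j/K_j) — the zones act as resistances in series.
Σ(L/K) = 602/10.1 + 348/0.128 = 59.60 + 2719 = 2778 d
q = ΔH / Σ(L/K) = 15.20 / 2778 = 0.005471 m/d (same in every zone)
Zone A: v = q/n = 0.005471/0.11 = 0.04974 m/d → t_A = 602/0.04974 = 12100 d
Zone B: v = q/n = 0.005471/0.13 = 0.04208 m/d → t_B = 348/0.04208 = 8269 d
Total t = 12100 + 8269 = 20370 d

20400 days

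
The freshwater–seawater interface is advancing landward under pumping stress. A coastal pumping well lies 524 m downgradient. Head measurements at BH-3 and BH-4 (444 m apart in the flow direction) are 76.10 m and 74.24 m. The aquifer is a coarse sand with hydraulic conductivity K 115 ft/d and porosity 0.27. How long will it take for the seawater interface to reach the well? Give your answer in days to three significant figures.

Hydraulic gradient i = (76.10 − 74.24) / 444 = 1.86 / 444 = 0.004189
K = 115 ft/d × 0.3048 = 35.05 m/d
q = Ki = 35.05 × 0.004189 = 0.1468 m/d
Average linear velocity = 0.1468 / 0.27 = 0.5438 m/d
t = L / v = 524 / 0.5438 = 963.5 d

964 days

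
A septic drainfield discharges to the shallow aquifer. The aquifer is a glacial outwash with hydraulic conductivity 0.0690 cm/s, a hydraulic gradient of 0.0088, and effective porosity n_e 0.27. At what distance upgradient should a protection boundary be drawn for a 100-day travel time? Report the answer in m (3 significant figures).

194 m

K = 0.0690 cm/s × 864 = 59.62 m/d
Specific discharge q = 59.62 × 0.0088 = 0.5246 m/d
v = Ki/n = 59.62·0.0088/0.27 = 1.943 m/d
L = v × T = 1.943 × 100 = 194.3 m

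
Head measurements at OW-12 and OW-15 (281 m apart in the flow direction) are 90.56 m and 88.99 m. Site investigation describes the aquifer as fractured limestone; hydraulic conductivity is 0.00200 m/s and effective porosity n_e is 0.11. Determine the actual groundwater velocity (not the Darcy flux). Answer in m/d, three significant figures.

Hydraulic gradient i = (90.56 − 88.99) / 281 = 1.57 / 281 = 0.005587
K = 0.00200 m/s × 86400 s/d = 172.8 m/d
Darcy flux q = K·i = 172.8 × 0.005587 = 0.9655 m/d
v_s = q/n_e = 0.9655/0.11 = 8.777 m/d

8.78 m/d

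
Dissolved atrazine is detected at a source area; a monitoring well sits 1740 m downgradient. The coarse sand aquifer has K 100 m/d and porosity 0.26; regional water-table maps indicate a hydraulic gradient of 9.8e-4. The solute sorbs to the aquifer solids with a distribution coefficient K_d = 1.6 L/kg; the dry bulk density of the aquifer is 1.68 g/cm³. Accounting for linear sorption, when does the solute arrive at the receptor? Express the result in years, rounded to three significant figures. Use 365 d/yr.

143 years

Darcy flux q = K·i = 100 × 9.8e-4 = 0.09800 m/d
v_s = q/n_e = 0.09800/0.26 = 0.3769 m/d
Retardation R = 1 + ρ_b·K_d/n = 1 + 1.68×1.6/0.26 = 11.34
Contaminant velocity v_c = v/R = 0.3769/11.34 = 0.03324 m/d
t = L/v_c = 1740/0.03324 = 52340 d
   = 52340/365 = 143 yr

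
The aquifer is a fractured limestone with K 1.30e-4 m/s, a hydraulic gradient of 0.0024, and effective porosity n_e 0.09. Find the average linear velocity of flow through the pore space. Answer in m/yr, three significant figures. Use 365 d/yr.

K = 1.30e-4 m/s × 86400 s/d = 11.23 m/d
Darcy flux q = K·i = 11.23 × 0.0024 = 0.02696 m/d
v_s = q/n_e = 0.02696/0.09 = 0.2995 m/d
   = 0.2995 × 365 = 109 m/yr

109 m/yr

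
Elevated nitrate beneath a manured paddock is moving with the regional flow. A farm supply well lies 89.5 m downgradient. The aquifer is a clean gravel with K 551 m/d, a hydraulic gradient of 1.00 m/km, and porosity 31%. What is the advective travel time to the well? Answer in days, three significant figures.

Darcy flux q = K·i = 551 × 0.0010 = 0.5510 m/d
Average linear velocity = 0.5510 / 0.31 = 1.777 m/d
t = L / v = 89.5 / 1.777 = 50.35 d

50.4 days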